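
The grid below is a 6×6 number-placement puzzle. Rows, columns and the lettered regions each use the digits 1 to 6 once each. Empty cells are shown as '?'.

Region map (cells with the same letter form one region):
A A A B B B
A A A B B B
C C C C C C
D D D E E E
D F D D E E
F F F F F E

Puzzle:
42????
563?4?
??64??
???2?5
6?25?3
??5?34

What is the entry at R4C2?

3

R1C3 = 1 (sole candidate).
R1C6 = 6 (sole candidate).
R2C4 = 1 (sole candidate).
R2C6 = 2 (sole candidate).
R3C6 = 1 (sole candidate).
R4C3 = 4 (sole candidate).
R5C5 = 1 (sole candidate).
R6C2 = 1 (sole candidate).
R6C4 = 6 (sole candidate).
R1C4 = 3 (sole candidate).
R1C5 = 5 (sole candidate).
R3C5 = 2 (sole candidate).
R4C2 = 3: row 4 has {2,4,5}; col 2 has {1,2,6}; region has {2,4,5,6} → only 3 remains.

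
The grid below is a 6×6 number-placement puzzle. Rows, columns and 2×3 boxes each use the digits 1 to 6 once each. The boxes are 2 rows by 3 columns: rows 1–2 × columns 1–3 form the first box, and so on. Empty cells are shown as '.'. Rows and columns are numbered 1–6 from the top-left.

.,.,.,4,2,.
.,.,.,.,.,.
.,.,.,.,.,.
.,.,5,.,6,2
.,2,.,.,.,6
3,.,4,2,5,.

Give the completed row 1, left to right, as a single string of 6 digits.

156423

R5C3 = 1: row 5 has {2,6}; col 3 has {4,5}; box has {2,3,4} → only 1 remains.
R5C4 = 3: row 5 has {1,2,6}; col 4 has {2,4}; box has {2,5,6} → only 3 remains.
R5C5 = 4: row 5 has {1,2,3,6}; col 5 has {2,5,6}; box has {2,3,5,6} → only 4 remains.
R6C2 = 6: row 6 has {2,3,4,5}; col 2 has {2}; box has {1,2,3,4} → only 6 remains.
R6C6 = 1: row 6 has {2,3,4,5,6}; col 6 has {2,6}; box has {2,3,4,5,6} → only 1 remains.
R4C4 = 1: row 4 has {2,5,6}; col 4 has {2,3,4}; box has {2,6} → only 1 remains.
R5C1 = 5: row 5 has {1,2,3,4,6}; col 1 has {3}; box has {1,2,3,4,6} → only 5 remains.
R3C4 = 5: row 3 has {}; col 4 has {1,2,3,4}; box has {1,2,6} → only 5 remains.
R3C5 = 3: row 3 has {5}; col 5 has {2,4,5,6}; box has {1,2,5,6} → only 3 remains.
R3C6 = 4: row 3 has {3,5}; col 6 has {1,2,6}; box has {1,2,3,5,6} → only 4 remains.
R4C1 = 4: row 4 has {1,2,5,6}; col 1 has {3,5}; box has {5} → only 4 remains.
R4C2 = 3: row 4 has {1,2,4,5,6}; col 2 has {2,6}; box has {4,5} → only 3 remains.
R2C4 = 6: row 2 has {}; col 4 has {1,2,3,4,5}; box has {2,4} → only 6 remains.
R2C5 = 1: row 2 has {6}; col 5 has {2,3,4,5,6}; box has {2,4,6} → only 1 remains.
R3C2 = 1: row 3 has {3,4,5}; col 2 has {2,3,6}; box has {3,4,5} → only 1 remains.
R1C2 = 5: row 1 has {2,4}; col 2 has {1,2,3,6}; box has {} → only 5 remains.
R1C6 = 3: row 1 has {2,4,5}; col 6 has {1,2,4,6}; box has {1,2,4,6} → only 3 remains.
R2C1 = 2: row 2 has {1,6}; col 1 has {3,4,5}; box has {5} → only 2 remains.
R2C2 = 4: row 2 has {1,2,6}; col 2 has {1,2,3,5,6}; box has {2,5} → only 4 remains.
R2C3 = 3: row 2 has {1,2,4,6}; col 3 has {1,4,5}; box has {2,4,5} → only 3 remains.
R2C6 = 5: row 2 has {1,2,3,4,6}; col 6 has {1,2,3,4,6}; box has {1,2,3,4,6} → only 5 remains.
R3C1 = 6: row 3 has {1,3,4,5}; col 1 has {2,3,4,5}; box has {1,3,4,5} → only 6 remains.
R3C3 = 2: row 3 has {1,3,4,5,6}; col 3 has {1,3,4,5}; box has {1,3,4,5,6} → only 2 remains.
R1C1 = 1: row 1 has {2,3,4,5}; col 1 has {2,3,4,5,6}; box has {2,3,4,5} → only 1 remains.
R1C3 = 6: row 1 has {1,2,3,4,5}; col 3 has {1,2,3,4,5}; box has {1,2,3,4,5} → only 6 remains.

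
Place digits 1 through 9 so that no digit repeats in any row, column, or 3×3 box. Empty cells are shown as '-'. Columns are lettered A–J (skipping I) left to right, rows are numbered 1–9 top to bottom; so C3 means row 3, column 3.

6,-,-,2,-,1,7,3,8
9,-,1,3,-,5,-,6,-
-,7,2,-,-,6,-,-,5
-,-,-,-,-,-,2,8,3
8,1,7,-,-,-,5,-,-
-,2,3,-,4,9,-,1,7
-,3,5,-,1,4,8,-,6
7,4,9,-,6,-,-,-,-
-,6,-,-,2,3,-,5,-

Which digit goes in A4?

4

B1 = 5: row 1 has {1,2,3,6,7,8}; col 2 has {1,2,3,4,6,7}; box has {1,2,6,7,9} → only 5 remains.
C1 = 4: row 1 has {1,2,3,5,6,7,8}; col 3 has {1,2,3,5,7,9}; box has {1,2,5,6,7,9} → only 4 remains.
E1 = 9: row 1 has {1,2,3,4,5,6,7,8}; col 5 has {1,2,4,6}; box has {1,2,3,5,6} → only 9 remains.
B2 = 8: row 2 has {1,3,5,6,9}; col 2 has {1,2,3,4,5,6,7}; box has {1,2,4,5,6,7,9} → only 8 remains.
E2 = 7: row 2 has {1,3,5,6,8,9}; col 5 has {1,2,4,6,9}; box has {1,2,3,5,6,9} → only 7 remains.
G2 = 4: row 2 has {1,3,5,6,7,8,9}; col 7 has {2,5,7,8}; box has {3,5,6,7,8} → only 4 remains.
J2 = 2: row 2 has {1,3,4,5,6,7,8,9}; col 9 has {3,5,6,7,8}; box has {3,4,5,6,7,8} → only 2 remains.
A3 = 3: row 3 has {2,5,6,7}; col 1 has {6,7,8,9}; box has {1,2,4,5,6,7,8,9} → only 3 remains.
E3 = 8: row 3 has {2,3,5,6,7}; col 5 has {1,2,4,6,7,9}; box has {1,2,3,5,6,7,9} → only 8 remains.
H3 = 9: row 3 has {2,3,5,6,7,8}; col 8 has {1,3,5,6,8}; box has {2,3,4,5,6,7,8} → only 9 remains.
B4 = 9: row 4 has {2,3,8}; col 2 has {1,2,3,4,5,6,7,8}; box has {1,2,3,7,8} → only 9 remains.
C4 = 6: row 4 has {2,3,8,9}; col 3 has {1,2,3,4,5,7,9}; box has {1,2,3,7,8,9} → only 6 remains.
E4 = 5: row 4 has {2,3,6,8,9}; col 5 has {1,2,4,6,7,8,9}; box has {4,9} → only 5 remains.
F4 = 7: row 4 has {2,3,5,6,8,9}; col 6 has {1,3,4,5,6,9}; box has {4,5,9} → only 7 remains.
D5 = 6: row 5 has {1,5,7,8}; col 4 has {2,3}; box has {4,5,7,9} → only 6 remains.
E5 = 3: row 5 has {1,5,6,7,8}; col 5 has {1,2,4,5,6,7,8,9}; box has {4,5,6,7,9} → only 3 remains.
F5 = 2: row 5 has {1,3,5,6,7,8}; col 6 has {1,3,4,5,6,7,9}; box has {3,4,5,6,7,9} → only 2 remains.
H5 = 4: row 5 has {1,2,3,5,6,7,8}; col 8 has {1,3,5,6,8,9}; box has {1,2,3,5,7,8} → only 4 remains.
J5 = 9: row 5 has {1,2,3,4,5,6,7,8}; col 9 has {2,3,5,6,7,8}; box has {1,2,3,4,5,7,8} → only 9 remains.
A6 = 5: row 6 has {1,2,3,4,7,9}; col 1 has {3,6,7,8,9}; box has {1,2,3,6,7,8,9} → only 5 remains.
D6 = 8: row 6 has {1,2,3,4,5,7,9}; col 4 has {2,3,6}; box has {2,3,4,5,6,7,9} → only 8 remains.
G6 = 6: row 6 has {1,2,3,4,5,7,8,9}; col 7 has {2,4,5,7,8}; box has {1,2,3,4,5,7,8,9} → only 6 remains.
A7 = 2: row 7 has {1,3,4,5,6,8}; col 1 has {3,5,6,7,8,9}; box has {3,4,5,6,7,9} → only 2 remains.
H7 = 7: row 7 has {1,2,3,4,5,6,8}; col 8 has {1,3,4,5,6,8,9}; box has {5,6,8} → only 7 remains.
D8 = 5: row 8 has {4,6,7,9}; col 4 has {2,3,6,8}; box has {1,2,3,4,6} → only 5 remains.
F8 = 8: row 8 has {4,5,6,7,9}; col 6 has {1,2,3,4,5,6,7,9}; box has {1,2,3,4,5,6} → only 8 remains.
H8 = 2: row 8 has {4,5,6,7,8,9}; col 8 has {1,3,4,5,6,7,8,9}; box has {5,6,7,8} → only 2 remains.
J8 = 1: row 8 has {2,4,5,6,7,8,9}; col 9 has {2,3,5,6,7,8,9}; box has {2,5,6,7,8} → only 1 remains.
A9 = 1: row 9 has {2,3,5,6}; col 1 has {2,3,5,6,7,8,9}; box has {2,3,4,5,6,7,9} → only 1 remains.
C9 = 8: row 9 has {1,2,3,5,6}; col 3 has {1,2,3,4,5,6,7,9}; box has {1,2,3,4,5,6,7,9} → only 8 remains.
G9 = 9: row 9 has {1,2,3,5,6,8}; col 7 has {2,4,5,6,7,8}; box has {1,2,5,6,7,8} → only 9 remains.
J9 = 4: row 9 has {1,2,3,5,6,8,9}; col 9 has {1,2,3,5,6,7,8,9}; box has {1,2,5,6,7,8,9} → only 4 remains.
D3 = 4: row 3 has {2,3,5,6,7,8,9}; col 4 has {2,3,5,6,8}; box has {1,2,3,5,6,7,8,9} → only 4 remains.
G3 = 1: row 3 has {2,3,4,5,6,7,8,9}; col 7 has {2,4,5,6,7,8,9}; box has {2,3,4,5,6,7,8,9} → only 1 remains.
A4 = 4: row 4 has {2,3,5,6,7,8,9}; col 1 has {1,2,3,5,6,7,8,9}; box has {1,2,3,5,6,7,8,9} → only 4 remains.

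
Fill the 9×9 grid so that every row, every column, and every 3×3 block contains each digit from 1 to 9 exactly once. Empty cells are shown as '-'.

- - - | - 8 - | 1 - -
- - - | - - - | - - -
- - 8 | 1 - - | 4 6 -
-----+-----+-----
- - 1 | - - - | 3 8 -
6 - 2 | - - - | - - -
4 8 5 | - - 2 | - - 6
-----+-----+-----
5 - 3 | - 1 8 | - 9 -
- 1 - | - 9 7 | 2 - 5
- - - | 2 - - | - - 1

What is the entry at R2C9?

8

R8C1 = 8: row 8 has {1,2,5,7,9}; col 1 has {4,5,6}; box has {1,3,5} → only 8 remains.
R2C1 = 1: in row 2, 1 can only go here (every other open cell in that row sees a 1).
R4C9 = 2: in row 4, 2 can only go here (every other open cell in that row sees a 2).
R5C4 = 8: in row 5, 8 can only go here (every other open cell in that row sees an 8).
R6C8 = 1: in row 6, 1 can only go here (every other open cell in that row sees a 1).
R5C6 = 1: in row 5, 1 can only go here (every other open cell in that row sees a 1).
R7C2 = 2: in row 7, 2 can only go here (every other open cell in that row sees a 2).
R9C7 = 8: in row 9, 8 can only go here (every other open cell in that row sees an 8).
R2C9 = 8: in row 2, 8 can only go here (every other open cell in that row sees an 8).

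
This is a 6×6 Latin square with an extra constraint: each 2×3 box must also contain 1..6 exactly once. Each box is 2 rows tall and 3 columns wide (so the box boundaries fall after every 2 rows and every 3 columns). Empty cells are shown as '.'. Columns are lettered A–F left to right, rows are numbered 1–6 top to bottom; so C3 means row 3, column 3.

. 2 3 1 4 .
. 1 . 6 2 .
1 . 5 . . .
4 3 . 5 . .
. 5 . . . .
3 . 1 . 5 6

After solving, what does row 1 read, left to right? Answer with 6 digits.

623145

F1 = 5: row 1 has {1,2,3,4}; col 6 has {6}; box has {1,2,4,6} → only 5 remains.
A2 = 5: row 2 has {1,2,6}; col 1 has {1,3,4}; box has {1,2,3} → only 5 remains.
C2 = 4: row 2 has {1,2,5,6}; col 3 has {1,3,5}; box has {1,2,3,5} → only 4 remains.
F2 = 3: row 2 has {1,2,4,5,6}; col 6 has {5,6}; box has {1,2,4,5,6} → only 3 remains.
B3 = 6: row 3 has {1,5}; col 2 has {1,2,3,5}; box has {1,3,4,5} → only 6 remains.
E3 = 3: row 3 has {1,5,6}; col 5 has {2,4,5}; box has {5} → only 3 remains.
C4 = 2: row 4 has {3,4,5}; col 3 has {1,3,4,5}; box has {1,3,4,5,6} → only 2 remains.
F4 = 1: row 4 has {2,3,4,5}; col 6 has {3,5,6}; box has {3,5} → only 1 remains.
C5 = 6: row 5 has {5}; col 3 has {1,2,3,4,5}; box has {1,3,5} → only 6 remains.
E5 = 1: row 5 has {5,6}; col 5 has {2,3,4,5}; box has {5,6} → only 1 remains.
B6 = 4: row 6 has {1,3,5,6}; col 2 has {1,2,3,5,6}; box has {1,3,5,6} → only 4 remains.
D6 = 2: row 6 has {1,3,4,5,6}; col 4 has {1,5,6}; box has {1,5,6} → only 2 remains.
A1 = 6: row 1 has {1,2,3,4,5}; col 1 has {1,3,4,5}; box has {1,2,3,4,5} → only 6 remains.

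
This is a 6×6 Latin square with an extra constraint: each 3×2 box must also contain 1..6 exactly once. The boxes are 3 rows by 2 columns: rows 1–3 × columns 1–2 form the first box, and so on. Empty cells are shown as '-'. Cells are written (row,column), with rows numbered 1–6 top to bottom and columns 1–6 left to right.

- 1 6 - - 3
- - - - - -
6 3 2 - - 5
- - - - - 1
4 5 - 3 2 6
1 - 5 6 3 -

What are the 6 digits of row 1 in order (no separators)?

(1,5) = 4: row 1 has {1,3,6}; col 5 has {2,3}; box has {3,5} → only 4 remains.
(2,6) = 2 (sole candidate).
(3,5) = 1 (sole candidate).
(4,3) = 4 (sole candidate).
(4,4) = 2 (sole candidate).
(4,5) = 5 (sole candidate).
(5,3) = 1 (sole candidate).
(6,2) = 2 (sole candidate).
(6,6) = 4 (sole candidate).
(1,4) = 5: row 1 has {1,3,4,6}; col 4 has {2,3,6}; box has {2,6} → only 5 remains.
(2,1) = 5 (sole candidate).
(2,2) = 4 (sole candidate).
(2,3) = 3 (sole candidate).
(2,4) = 1 (sole candidate).
(2,5) = 6 (sole candidate).
(3,4) = 4 (sole candidate).
(4,1) = 3 (sole candidate).
(4,2) = 6 (sole candidate).
(1,1) = 2: row 1 has {1,3,4,5,6}; col 1 has {1,3,4,5,6}; box has {1,3,4,5,6} → only 2 remains.

216543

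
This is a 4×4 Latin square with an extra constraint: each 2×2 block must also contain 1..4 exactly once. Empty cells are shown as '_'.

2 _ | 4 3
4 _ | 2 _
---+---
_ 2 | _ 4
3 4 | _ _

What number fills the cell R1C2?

R1C2 = 1: row 1 has {2,3,4}; col 2 has {2,4}; box has {2,4} → only 1 remains.

1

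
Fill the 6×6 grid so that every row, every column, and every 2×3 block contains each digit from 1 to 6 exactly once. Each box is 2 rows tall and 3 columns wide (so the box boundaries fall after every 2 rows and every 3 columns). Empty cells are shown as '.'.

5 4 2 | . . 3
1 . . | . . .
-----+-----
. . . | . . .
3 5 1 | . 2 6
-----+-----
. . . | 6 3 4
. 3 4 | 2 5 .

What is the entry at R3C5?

1

R1C4 = 1 (sole candidate).
R1C5 = 6 (sole candidate).
R2C2 = 6 (sole candidate).
R2C3 = 3 (sole candidate).
R2C5 = 4 (sole candidate).
R3C2 = 2 (sole candidate).
R3C3 = 6 (sole candidate).
R3C5 = 1: row 3 has {2,6}; col 5 has {2,3,4,5,6}; box has {2,6} → only 1 remains.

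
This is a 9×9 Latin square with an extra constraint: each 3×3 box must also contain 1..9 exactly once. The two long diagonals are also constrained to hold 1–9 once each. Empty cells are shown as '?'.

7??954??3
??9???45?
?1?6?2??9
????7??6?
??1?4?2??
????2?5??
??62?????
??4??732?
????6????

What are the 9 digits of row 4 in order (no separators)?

row 3, column 1 = 4: in row 3, 4 can only go here (every other open cell in that row sees a 4).
row 3, column 3 = 5: in row 3, 5 can only go here (every other open cell in that row sees a 5).
row 3, column 5 = 3: in row 3, 3 can only go here (every other open cell in that row sees a 3).
row 8, column 9 = 6: in row 8, 6 can only go here (every other open cell in that row sees a 6).
row 9, column 4 = 4: in column 4, 4 can only go here (every other open cell in that column sees a 4).
row 2, column 4 = 7: in column 4, 7 can only go here (every other open cell in that column sees a 7).
row 1, column 7 = 6: in column 7, 6 can only go here (every other open cell in that column sees a 6).
row 1, column 8 = 1: in row 1, 1 can only go here (every other open cell in that row sees a 1).
row 2, column 9 = 2: in column 9, 2 can only go here (every other open cell in that column sees a 2).
row 7, column 9 = 5: in column 9, 5 can only go here (every other open cell in that column sees a 5).
row 7, column 8 = 4: in row 7, 4 can only go here (every other open cell in that row sees a 4).
row 7, column 2 = 7: in row 7, 7 can only go here (every other open cell in that row sees a 7).
row 6, column 3 = 7: in column 3, 7 can only go here (every other open cell in that column sees a 7).
row 5, column 9 = 7: in column 9, 7 can only go here (every other open cell in that column sees a 7).
row 9, column 1 = 2: in anti-diagonal, 2 can only go here (every other open cell in that diagonal sees a 2).
row 3, column 7 = 7: in anti-diagonal, 7 can only go here (every other open cell in that diagonal sees a 7).
row 3, column 8 = 8: row 3 has {1,2,3,4,5,6,7,9}; col 8 has {1,2,4,5,6}; box has {1,2,3,4,5,6,7,9} → only 8 remains.
row 9, column 8 = 7: in row 9, 7 can only go here (every other open cell in that row sees a 7).
Singles propagation stalls; row 4, column 3 is still open with candidates {2,3,8}.
  Try row 4, column 3 = 3: this forces row 9, column 3=8, row 9, column 9=1, row 1, column 3=2, row 4, column 4=8; then column 7 has no cell left for 8 — contradiction.
  Try row 4, column 3 = 8: this forces row 1, column 3=2, row 9, column 3=3, row 1, column 2=8, row 8, column 2=9, row 9, column 2=5, row 4, column 6=1, row 4, column 7=9; then column 8 has no cell left for 9 — contradiction.
So row 4, column 3 = 2.
row 1, column 3 = 8 (sole candidate).
row 9, column 3 = 3 (sole candidate).
row 1, column 2 = 2 (sole candidate).
row 7, column 6 = 3 (hidden single in row 7).
Singles propagation stalls; row 4, column 2 is still open with candidates {3,4,5,8,9}.
  Try row 4, column 2 = 3: then main diagonal has no cell left for 3 — contradiction.
  Try row 4, column 2 = 4: this forces row 4, column 1=5, row 4, column 4=3, row 2, column 2=6, row 2, column 1=3, row 6, column 9=4, row 6, column 1=6, row 5, column 6=6, row 5, column 4=5; then row 8 has no cell left for 5 — contradiction.
  Try row 4, column 2 = 8: this forces row 8, column 2=9, row 9, column 2=5, row 4, column 6=1, row 4, column 7=9; then column 8 has no cell left for 9 — contradiction.
  Try row 4, column 2 = 9: then anti-diagonal has no cell left for 9 — contradiction.
So row 4, column 2 = 5.
row 4, column 9 = 4: in row 4, 4 can only go here (every other open cell in that row sees a 4).
row 6, column 2 = 4 (hidden single in row 6).
row 9, column 6 = 5 (hidden single in row 9).
row 5, column 4 = 5 (hidden single in row 5).
row 8, column 1 = 5 (hidden single in row 8).
row 7, column 1 = 1 (hidden single in column 1).
row 4, column 4 = 3: in column 4, 3 can only go here (every other open cell in that column sees a 3).
row 2, column 2 = 6 (sole candidate).
row 2, column 1 = 3 (sole candidate).
row 6, column 8 = 3 (hidden single in row 6).
row 6, column 1 = 6 (hidden single in row 6).
row 5, column 8 = 9 (sole candidate).
row 5, column 1 = 8 (sole candidate).
row 5, column 2 = 3 (sole candidate).
row 5, column 6 = 6 (sole candidate).
row 4, column 1 = 9: row 4 has {2,3,4,5,6,7}; col 1 has {1,2,3,4,5,6,7,8}; box has {1,2,3,4,5,6,7,8} → only 9 remains.
row 6, column 6 = 9 (hidden single in row 6).
row 7, column 7 = 8 (sole candidate).
row 9, column 9 = 1 (sole candidate).
row 4, column 7 = 1: row 4 has {2,3,4,5,6,7,9}; col 7 has {2,3,4,5,6,7,8}; box has {2,3,4,5,6,7,9} → only 1 remains.
row 6, column 9 = 8 (sole candidate).
row 7, column 5 = 9 (sole candidate).
row 9, column 7 = 9 (sole candidate).
row 4, column 6 = 8: row 4 has {1,2,3,4,5,6,7,9}; col 6 has {2,3,4,5,6,7,9}; box has {2,3,4,5,6,7,9}; anti-diagonal has {2,3,4,5,6,7} → only 8 remains.

952378164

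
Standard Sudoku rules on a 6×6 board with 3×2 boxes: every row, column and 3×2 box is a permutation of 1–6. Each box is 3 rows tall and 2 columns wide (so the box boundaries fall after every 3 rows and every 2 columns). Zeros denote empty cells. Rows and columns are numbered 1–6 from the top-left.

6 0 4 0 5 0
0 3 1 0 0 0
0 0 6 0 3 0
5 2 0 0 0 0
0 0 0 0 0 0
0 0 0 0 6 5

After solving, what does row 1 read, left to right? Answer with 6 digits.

614352

R1C2 = 1: row 1 has {4,5,6}; col 2 has {2,3}; box has {3,6} → only 1 remains.
R1C6 = 2: row 1 has {1,4,5,6}; col 6 has {5}; box has {3,5} → only 2 remains.
R2C5 = 4: row 2 has {1,3}; col 5 has {3,5,6}; box has {2,3,5} → only 4 remains.
R2C6 = 6: row 2 has {1,3,4}; col 6 has {2,5}; box has {2,3,4,5} → only 6 remains.
R3C6 = 1: row 3 has {3,6}; col 6 has {2,5,6}; box has {2,3,4,5,6} → only 1 remains.
R4C3 = 3: row 4 has {2,5}; col 3 has {1,4,6}; box has {} → only 3 remains.
R4C5 = 1: row 4 has {2,3,5}; col 5 has {3,4,5,6}; box has {5,6} → only 1 remains.
R4C6 = 4: row 4 has {1,2,3,5}; col 6 has {1,2,5,6}; box has {1,5,6} → only 4 remains.
R5C5 = 2: row 5 has {}; col 5 has {1,3,4,5,6}; box has {1,4,5,6} → only 2 remains.
R5C6 = 3: row 5 has {2}; col 6 has {1,2,4,5,6}; box has {1,2,4,5,6} → only 3 remains.
R6C2 = 4: row 6 has {5,6}; col 2 has {1,2,3}; box has {2,5} → only 4 remains.
R6C3 = 2: row 6 has {4,5,6}; col 3 has {1,3,4,6}; box has {3} → only 2 remains.
R6C4 = 1: row 6 has {2,4,5,6}; col 4 has {}; box has {2,3} → only 1 remains.
R1C4 = 3: row 1 has {1,2,4,5,6}; col 4 has {1}; box has {1,4,6} → only 3 remains.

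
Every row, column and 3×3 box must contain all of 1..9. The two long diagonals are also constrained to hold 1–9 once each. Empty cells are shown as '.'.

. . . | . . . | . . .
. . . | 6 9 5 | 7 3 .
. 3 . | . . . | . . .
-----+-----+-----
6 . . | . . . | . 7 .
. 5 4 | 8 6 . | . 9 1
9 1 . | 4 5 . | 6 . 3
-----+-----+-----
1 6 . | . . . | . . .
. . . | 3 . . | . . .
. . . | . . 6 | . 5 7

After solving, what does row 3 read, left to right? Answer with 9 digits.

738214569

R5C7 = 2 (sole candidate).
R6C6 = 2 (sole candidate).
R6C8 = 8 (sole candidate).
R6C3 = 7 (sole candidate).
R5C1 = 3 (sole candidate).
R5C6 = 7 (sole candidate).
R2C3 = 1 (hidden single in row 2).
R4C5 = 3 (hidden single in row 4).
R1C6 = 3 (hidden single in row 1).
R7C7 = 3 (hidden single in row 7).
R8C9 = 6 (hidden single in row 8).
R3C8 = 6: in row 3, 6 can only go here (every other open cell in that row sees a 6).
R1C3 = 6 (hidden single in row 1).
R9C3 = 3 (hidden single in row 9).
R7C4 = 5 (hidden single in column 4).
R7C5 = 7 (hidden single in row 7).
R8C2 = 7 (hidden single in anti-diagonal).
R1C4 = 7 (hidden single in row 1).
R3C1 = 7: in row 3, 7 can only go here (every other open cell in that row sees a 7).
Singles propagation stalls before every target cell is settled. Branch on R4C4 (candidates {1,9}).
  Try R4C4 = 1: this forces R3C4=2, R4C6=9, R8C8=4, R9C4=9, R2C2=8, R4C2=2, R4C3=8, R7C3=2; then R7C8 has no candidate left — contradiction.
So R4C4 = 9.
R4C6 = 1 (sole candidate).
R1C2 = 9 (hidden single in box 1).
R9C7 = 9 (hidden single in row 9).
R3C9 = 9: in row 3, 9 can only go here (every other open cell in that row sees a 9).
R2C1 = 2 (hidden single in box 1).
R9C1 = 8 (sole candidate).
R3C7 = 5: row 3 has {3,6,7,9}; col 7 has {2,3,6,7,9}; box has {3,6,7,9}; anti-diagonal has {1,3,4,6,7,8} → only 5 remains.
R4C7 = 4 (sole candidate).
R4C9 = 5 (sole candidate).
R1C9 = 2 (sole candidate).
R3C3 = 8: row 3 has {3,5,6,7,9}; col 3 has {1,3,4,6,7}; box has {1,2,3,6,7,9}; main diagonal has {2,3,6,7,9} → only 8 remains.
R3C6 = 4: row 3 has {3,5,6,7,8,9}; col 6 has {1,2,3,5,6,7}; box has {3,5,6,7,9} → only 4 remains.
R4C3 = 2 (sole candidate).
R7C3 = 9 (sole candidate).
R7C6 = 8 (sole candidate).
R7C9 = 4 (sole candidate).
R8C3 = 5 (sole candidate).
R8C6 = 9 (sole candidate).
R8C8 = 1 (sole candidate).
R1C8 = 4 (sole candidate).
R2C2 = 4 (sole candidate).
R2C9 = 8 (sole candidate).
R4C2 = 8 (sole candidate).
R7C8 = 2 (sole candidate).
R8C1 = 4 (sole candidate).
R8C5 = 2 (sole candidate).
R8C7 = 8 (sole candidate).
R9C2 = 2 (sole candidate).
R9C4 = 1 (sole candidate).
R9C5 = 4 (sole candidate).
R1C1 = 5 (sole candidate).
R1C7 = 1 (sole candidate).
R3C4 = 2: row 3 has {3,4,5,6,7,8,9}; col 4 has {1,3,4,5,6,7,8,9}; box has {3,4,5,6,7,9} → only 2 remains.
R3C5 = 1: row 3 has {2,3,4,5,6,7,8,9}; col 5 has {2,3,4,5,6,7,9}; box has {2,3,4,5,6,7,9} → only 1 remains.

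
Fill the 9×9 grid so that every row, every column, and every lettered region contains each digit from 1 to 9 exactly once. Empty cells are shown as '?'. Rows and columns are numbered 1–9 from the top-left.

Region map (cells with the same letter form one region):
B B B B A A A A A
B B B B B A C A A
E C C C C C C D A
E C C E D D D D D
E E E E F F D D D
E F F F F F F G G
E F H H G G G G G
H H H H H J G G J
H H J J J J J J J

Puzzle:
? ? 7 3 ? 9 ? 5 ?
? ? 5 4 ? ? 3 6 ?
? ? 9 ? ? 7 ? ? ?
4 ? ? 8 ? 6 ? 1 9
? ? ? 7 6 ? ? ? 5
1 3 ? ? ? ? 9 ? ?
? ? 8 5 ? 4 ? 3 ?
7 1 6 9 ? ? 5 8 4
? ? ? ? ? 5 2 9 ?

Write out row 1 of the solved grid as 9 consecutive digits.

r4c3 = 2: row 4 has {1,4,6,8,9}; col 3 has {5,6,7,8,9}; region has {3,7,9} → only 2 remains.
r4c7 = 7: row 4 has {1,2,4,6,8,9}; col 7 has {2,3,5,9}; region has {1,5,6,9} → only 7 remains.
r5c3 = 3: row 5 has {5,6,7}; col 3 has {2,5,6,7,8,9}; region has {1,4,7,8} → only 3 remains.
r6c3 = 4: row 6 has {1,3,9}; col 3 has {2,3,5,6,7,8,9}; region has {3,6,9} → only 4 remains.
r6c4 = 2: row 6 has {1,3,4,9}; col 4 has {3,4,5,7,8,9}; region has {3,4,6,9} → only 2 remains.
r6c6 = 8: row 6 has {1,2,3,4,9}; col 6 has {4,5,6,7,9}; region has {2,3,4,6,9} → only 8 remains.
r6c8 = 7: row 6 has {1,2,3,4,8,9}; col 8 has {1,3,5,6,8,9}; region has {3,4,5,8} → only 7 remains.
r6c9 = 6: row 6 has {1,2,3,4,7,8,9}; col 9 has {4,5,9}; region has {3,4,5,7,8} → only 6 remains.
r7c2 = 7: row 7 has {3,4,5,8}; col 2 has {1,3}; region has {2,3,4,6,8,9} → only 7 remains.
r7c7 = 1: row 7 has {3,4,5,7,8}; col 7 has {2,3,5,7,9}; region has {3,4,5,6,7,8} → only 1 remains.
r7c9 = 2: row 7 has {1,3,4,5,7,8}; col 9 has {4,5,6,9}; region has {1,3,4,5,6,7,8} → only 2 remains.
r8c6 = 3: row 8 has {1,4,5,6,7,8,9}; col 6 has {4,5,6,7,8,9}; region has {2,4,5,9} → only 3 remains.
r9c1 = 3: row 9 has {2,5,9}; col 1 has {1,4,7}; region has {1,5,6,7,8,9} → only 3 remains.
r9c2 = 4: row 9 has {2,3,5,9}; col 2 has {1,3,7}; region has {1,3,5,6,7,8,9} → only 4 remains.
r9c3 = 1: row 9 has {2,3,4,5,9}; col 3 has {2,3,4,5,6,7,8,9}; region has {2,3,4,5,9} → only 1 remains.
r9c4 = 6: row 9 has {1,2,3,4,5,9}; col 4 has {2,3,4,5,7,8,9}; region has {1,2,3,4,5,9} → only 6 remains.
r3c4 = 1: row 3 has {7,9}; col 4 has {2,3,4,5,6,7,8,9}; region has {2,3,7,9} → only 1 remains.
r4c2 = 5: row 4 has {1,2,4,6,7,8,9}; col 2 has {1,3,4,7}; region has {1,2,3,7,9} → only 5 remains.
r4c5 = 3: row 4 has {1,2,4,5,6,7,8,9}; col 5 has {6}; region has {1,5,6,7,9} → only 3 remains.
r5c6 = 1: row 5 has {3,5,6,7}; col 6 has {3,4,5,6,7,8,9}; region has {2,3,4,6,7,8,9} → only 1 remains.
r6c5 = 5: row 6 has {1,2,3,4,6,7,8,9}; col 5 has {3,6}; region has {1,2,3,4,6,7,8,9} → only 5 remains.
r7c5 = 9: row 7 has {1,2,3,4,5,7,8}; col 5 has {3,5,6}; region has {1,2,3,4,5,6,7,8} → only 9 remains.
r8c5 = 2: row 8 has {1,3,4,5,6,7,8,9}; col 5 has {3,5,6,9}; region has {1,3,4,5,6,7,8,9} → only 2 remains.
r2c6 = 2: row 2 has {3,4,5,6}; col 6 has {1,3,4,5,6,7,8,9}; region has {5,6,9} → only 2 remains.
r7c1 = 6: row 7 has {1,2,3,4,5,7,8,9}; col 1 has {1,3,4,7}; region has {1,3,4,7,8} → only 6 remains.
r1c2 = 6: in row 1, 6 can only go here (every other open cell in that row sees a 6).
r3c2 = 8: row 3 has {1,7,9}; col 2 has {1,3,4,5,6,7}; region has {1,2,3,5,7,9} → only 8 remains.
r3c5 = 4: row 3 has {1,7,8,9}; col 5 has {2,3,5,6,9}; region has {1,2,3,5,7,8,9} → only 4 remains.
r3c7 = 6: row 3 has {1,4,7,8,9}; col 7 has {1,2,3,5,7,9}; region has {1,2,3,4,5,7,8,9} → only 6 remains.
r3c8 = 2: row 3 has {1,4,6,7,8,9}; col 8 has {1,3,5,6,7,8,9}; region has {1,3,5,6,7,9} → only 2 remains.
r3c9 = 3: row 3 has {1,2,4,6,7,8,9}; col 9 has {2,4,5,6,9}; region has {2,5,6,9} → only 3 remains.
r5c8 = 4: row 5 has {1,3,5,6,7}; col 8 has {1,2,3,5,6,7,8,9}; region has {1,2,3,5,6,7,9} → only 4 remains.
r2c2 = 9: row 2 has {2,3,4,5,6}; col 2 has {1,3,4,5,6,7,8}; region has {3,4,5,6,7} → only 9 remains.
r3c1 = 5: row 3 has {1,2,3,4,6,7,8,9}; col 1 has {1,3,4,6,7}; region has {1,3,4,6,7,8} → only 5 remains.
r5c2 = 2: row 5 has {1,3,4,5,6,7}; col 2 has {1,3,4,5,6,7,8,9}; region has {1,3,4,5,6,7,8} → only 2 remains.
r5c7 = 8: row 5 has {1,2,3,4,5,6,7}; col 7 has {1,2,3,5,6,7,9}; region has {1,2,3,4,5,6,7,9} → only 8 remains.
r1c7 = 4: row 1 has {3,5,6,7,9}; col 7 has {1,2,3,5,6,7,8,9}; region has {2,3,5,6,9} → only 4 remains.
r2c1 = 8: row 2 has {2,3,4,5,6,9}; col 1 has {1,3,4,5,6,7}; region has {3,4,5,6,7,9} → only 8 remains.
r2c5 = 1: row 2 has {2,3,4,5,6,8,9}; col 5 has {2,3,4,5,6,9}; region has {3,4,5,6,7,8,9} → only 1 remains.
r2c9 = 7: row 2 has {1,2,3,4,5,6,8,9}; col 9 has {2,3,4,5,6,9}; region has {2,3,4,5,6,9} → only 7 remains.
r5c1 = 9: row 5 has {1,2,3,4,5,6,7,8}; col 1 has {1,3,4,5,6,7,8}; region has {1,2,3,4,5,6,7,8} → only 9 remains.
r9c9 = 8: row 9 has {1,2,3,4,5,6,9}; col 9 has {2,3,4,5,6,7,9}; region has {1,2,3,4,5,6,9} → only 8 remains.
r1c1 = 2: row 1 has {3,4,5,6,7,9}; col 1 has {1,3,4,5,6,7,8,9}; region has {1,3,4,5,6,7,8,9} → only 2 remains.
r1c5 = 8: row 1 has {2,3,4,5,6,7,9}; col 5 has {1,2,3,4,5,6,9}; region has {2,3,4,5,6,7,9} → only 8 remains.
r1c9 = 1: row 1 has {2,3,4,5,6,7,8,9}; col 9 has {2,3,4,5,6,7,8,9}; region has {2,3,4,5,6,7,8,9} → only 1 remains.

267389451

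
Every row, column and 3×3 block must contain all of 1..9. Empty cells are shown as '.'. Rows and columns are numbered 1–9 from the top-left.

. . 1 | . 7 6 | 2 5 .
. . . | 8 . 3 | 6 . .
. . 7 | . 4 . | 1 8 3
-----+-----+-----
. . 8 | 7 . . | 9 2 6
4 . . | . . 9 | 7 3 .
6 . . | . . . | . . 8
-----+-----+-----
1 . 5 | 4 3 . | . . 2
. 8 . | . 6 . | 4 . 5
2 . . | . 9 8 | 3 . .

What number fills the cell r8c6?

r1c4 = 9 (sole candidate).
r1c9 = 4 (sole candidate).
r5c3 = 2 (sole candidate).
r5c9 = 1 (sole candidate).
r6c7 = 5 (sole candidate).
r6c8 = 4 (sole candidate).
r7c6 = 7 (sole candidate).
r7c7 = 8 (sole candidate).
r9c9 = 7 (sole candidate).
r1c2 = 3 (sole candidate).
r2c9 = 9 (sole candidate).
r5c2 = 5 (sole candidate).
r5c4 = 6 (sole candidate).
r5c5 = 8 (sole candidate).
r1c1 = 8 (sole candidate).
r2c1 = 5 (sole candidate).
r2c3 = 4 (sole candidate).
r2c8 = 7 (sole candidate).
r3c1 = 9 (sole candidate).
r4c1 = 3 (sole candidate).
r4c2 = 1 (sole candidate).
r4c5 = 5 (sole candidate).
r4c6 = 4 (sole candidate).
r6c3 = 9 (sole candidate).
r8c1 = 7 (sole candidate).
r8c3 = 3 (sole candidate).
r9c3 = 6 (sole candidate).
r9c8 = 1 (sole candidate).
r2c2 = 2 (sole candidate).
r2c5 = 1 (sole candidate).
r3c2 = 6 (sole candidate).
r6c2 = 7 (sole candidate).
r6c5 = 2 (sole candidate).
r6c6 = 1 (sole candidate).
r7c2 = 9 (sole candidate).
r7c8 = 6 (sole candidate).
r8c6 = 2: row 8 has {3,4,5,6,7,8}; col 6 has {1,3,4,6,7,8,9}; box has {3,4,6,7,8,9} → only 2 remains.

2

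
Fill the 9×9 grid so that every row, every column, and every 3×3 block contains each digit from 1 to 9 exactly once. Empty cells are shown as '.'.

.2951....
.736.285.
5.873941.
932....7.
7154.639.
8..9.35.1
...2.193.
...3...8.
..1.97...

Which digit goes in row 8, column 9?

5

row 1, column 8 = 6 (sole candidate).
row 2, column 5 = 4 (sole candidate).
row 2, column 9 = 9 (sole candidate).
row 3, column 2 = 6 (sole candidate).
row 3, column 9 = 2 (sole candidate).
row 4, column 7 = 6 (sole candidate).
row 5, column 9 = 8 (sole candidate).
row 6, column 2 = 4 (sole candidate).
row 6, column 3 = 6 (sole candidate).
row 6, column 8 = 2 (sole candidate).
row 9, column 4 = 8 (sole candidate).
row 9, column 7 = 2 (sole candidate).
row 9, column 8 = 4 (sole candidate).
row 1, column 1 = 4 (sole candidate).
row 1, column 6 = 8 (sole candidate).
row 1, column 7 = 7 (sole candidate).
row 1, column 9 = 3 (sole candidate).
row 2, column 1 = 1 (sole candidate).
row 4, column 4 = 1 (sole candidate).
row 4, column 6 = 5 (sole candidate).
row 4, column 9 = 4 (sole candidate).
row 5, column 5 = 2 (sole candidate).
row 6, column 5 = 7 (sole candidate).
row 7, column 1 = 6 (sole candidate).
row 7, column 5 = 5 (sole candidate).
row 7, column 9 = 7 (sole candidate).
row 8, column 1 = 2 (sole candidate).
row 8, column 5 = 6 (sole candidate).
row 8, column 6 = 4 (sole candidate).
row 8, column 7 = 1 (sole candidate).
row 8, column 9 = 5: row 8 has {1,2,3,4,6,8}; col 9 has {1,2,3,4,7,8,9}; box has {1,2,3,4,7,8,9} → only 5 remains.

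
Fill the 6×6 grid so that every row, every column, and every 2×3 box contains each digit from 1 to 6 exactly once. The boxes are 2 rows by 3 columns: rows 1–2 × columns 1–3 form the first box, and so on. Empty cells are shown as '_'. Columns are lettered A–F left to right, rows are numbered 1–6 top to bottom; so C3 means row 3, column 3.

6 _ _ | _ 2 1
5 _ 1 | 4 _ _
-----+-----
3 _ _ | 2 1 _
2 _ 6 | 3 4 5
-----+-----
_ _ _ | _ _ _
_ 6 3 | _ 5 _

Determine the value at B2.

C1 = 4 (sole candidate).
D1 = 5 (sole candidate).
C3 = 5 (sole candidate).
F3 = 6 (sole candidate).
B4 = 1 (sole candidate).
C5 = 2 (sole candidate).
D6 = 1 (sole candidate).
B1 = 3 (sole candidate).
B2 = 2: row 2 has {1,4,5}; col 2 has {1,3,6}; box has {1,3,4,5,6} → only 2 remains.

2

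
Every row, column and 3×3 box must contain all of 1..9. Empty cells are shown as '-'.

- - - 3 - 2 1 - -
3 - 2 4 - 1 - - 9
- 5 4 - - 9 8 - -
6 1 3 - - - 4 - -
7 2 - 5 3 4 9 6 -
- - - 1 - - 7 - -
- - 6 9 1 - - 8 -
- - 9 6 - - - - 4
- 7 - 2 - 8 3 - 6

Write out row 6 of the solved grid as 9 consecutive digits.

495126738

R3C1 = 1: row 3 has {4,5,8,9}; col 1 has {3,6,7}; box has {2,3,4,5} → only 1 remains.
R3C4 = 7: row 3 has {1,4,5,8,9}; col 4 has {1,2,3,4,5,6,9}; box has {1,2,3,4,9} → only 7 remains.
R3C5 = 6: row 3 has {1,4,5,7,8,9}; col 5 has {1,3}; box has {1,2,3,4,7,9} → only 6 remains.
R4C4 = 8: row 4 has {1,3,4,6}; col 4 has {1,2,3,4,5,6,7,9}; box has {1,3,4,5} → only 8 remains.
R4C6 = 7: row 4 has {1,3,4,6,8}; col 6 has {1,2,4,8,9}; box has {1,3,4,5,8} → only 7 remains.
R5C3 = 8: row 5 has {2,3,4,5,6,7,9}; col 3 has {2,3,4,6,9}; box has {1,2,3,6,7} → only 8 remains.
R5C9 = 1: row 5 has {2,3,4,5,6,7,8,9}; col 9 has {4,6,9}; box has {4,6,7,9} → only 1 remains.
R6C3 = 5: row 6 has {1,7}; col 3 has {2,3,4,6,8,9}; box has {1,2,3,6,7,8} → only 5 remains.
R6C6 = 6: row 6 has {1,5,7}; col 6 has {1,2,4,7,8,9}; box has {1,3,4,5,7,8} → only 6 remains.
R9C3 = 1: row 9 has {2,3,6,7,8}; col 3 has {2,3,4,5,6,8,9}; box has {6,7,9} → only 1 remains.
R1C3 = 7: row 1 has {1,2,3}; col 3 has {1,2,3,4,5,6,8,9}; box has {1,2,3,4,5} → only 7 remains.
R1C9 = 5: row 1 has {1,2,3,7}; col 9 has {1,4,6,9}; box has {1,8,9} → only 5 remains.
R2C7 = 6: row 2 has {1,2,3,4,9}; col 7 has {1,3,4,7,8,9}; box has {1,5,8,9} → only 6 remains.
R2C8 = 7: row 2 has {1,2,3,4,6,9}; col 8 has {6,8}; box has {1,5,6,8,9} → only 7 remains.
R4C9 = 2: row 4 has {1,3,4,6,7,8}; col 9 has {1,4,5,6,9}; box has {1,4,6,7,9} → only 2 remains.
R6C8 = 3: row 6 has {1,5,6,7}; col 8 has {6,7,8}; box has {1,2,4,6,7,9} → only 3 remains.
R6C9 = 8: row 6 has {1,3,5,6,7}; col 9 has {1,2,4,5,6,9}; box has {1,2,3,4,6,7,9} → only 8 remains.
R7C9 = 7: row 7 has {1,6,8,9}; col 9 has {1,2,4,5,6,8,9}; box has {3,4,6,8} → only 7 remains.
R1C5 = 8: row 1 has {1,2,3,5,7}; col 5 has {1,3,6}; box has {1,2,3,4,6,7,9} → only 8 remains.
R1C8 = 4: row 1 has {1,2,3,5,7,8}; col 8 has {3,6,7,8}; box has {1,5,6,7,8,9} → only 4 remains.
R2C2 = 8: row 2 has {1,2,3,4,6,7,9}; col 2 has {1,2,5,7}; box has {1,2,3,4,5,7} → only 8 remains.
R2C5 = 5: row 2 has {1,2,3,4,6,7,8,9}; col 5 has {1,3,6,8}; box has {1,2,3,4,6,7,8,9} → only 5 remains.
R3C8 = 2: row 3 has {1,4,5,6,7,8,9}; col 8 has {3,4,6,7,8}; box has {1,4,5,6,7,8,9} → only 2 remains.
R3C9 = 3: row 3 has {1,2,4,5,6,7,8,9}; col 9 has {1,2,4,5,6,7,8,9}; box has {1,2,4,5,6,7,8,9} → only 3 remains.
R4C5 = 9: row 4 has {1,2,3,4,6,7,8}; col 5 has {1,3,5,6,8}; box has {1,3,4,5,6,7,8} → only 9 remains.
R4C8 = 5: row 4 has {1,2,3,4,6,7,8,9}; col 8 has {2,3,4,6,7,8}; box has {1,2,3,4,6,7,8,9} → only 5 remains.
R6C5 = 2: row 6 has {1,3,5,6,7,8}; col 5 has {1,3,5,6,8,9}; box has {1,3,4,5,6,7,8,9} → only 2 remains.
R8C2 = 3: row 8 has {4,6,9}; col 2 has {1,2,5,7,8}; box has {1,6,7,9} → only 3 remains.
R8C5 = 7: row 8 has {3,4,6,9}; col 5 has {1,2,3,5,6,8,9}; box has {1,2,6,8,9} → only 7 remains.
R8C6 = 5: row 8 has {3,4,6,7,9}; col 6 has {1,2,4,6,7,8,9}; box has {1,2,6,7,8,9} → only 5 remains.
R8C7 = 2: row 8 has {3,4,5,6,7,9}; col 7 has {1,3,4,6,7,8,9}; box has {3,4,6,7,8} → only 2 remains.
R8C8 = 1: row 8 has {2,3,4,5,6,7,9}; col 8 has {2,3,4,5,6,7,8}; box has {2,3,4,6,7,8} → only 1 remains.
R9C5 = 4: row 9 has {1,2,3,6,7,8}; col 5 has {1,2,3,5,6,7,8,9}; box has {1,2,5,6,7,8,9} → only 4 remains.
R9C8 = 9: row 9 has {1,2,3,4,6,7,8}; col 8 has {1,2,3,4,5,6,7,8}; box has {1,2,3,4,6,7,8} → only 9 remains.
R1C1 = 9: row 1 has {1,2,3,4,5,7,8}; col 1 has {1,3,6,7}; box has {1,2,3,4,5,7,8} → only 9 remains.
R1C2 = 6: row 1 has {1,2,3,4,5,7,8,9}; col 2 has {1,2,3,5,7,8}; box has {1,2,3,4,5,7,8,9} → only 6 remains.
R6C1 = 4: row 6 has {1,2,3,5,6,7,8}; col 1 has {1,3,6,7,9}; box has {1,2,3,5,6,7,8} → only 4 remains.
R6C2 = 9: row 6 has {1,2,3,4,5,6,7,8}; col 2 has {1,2,3,5,6,7,8}; box has {1,2,3,4,5,6,7,8} → only 9 remains.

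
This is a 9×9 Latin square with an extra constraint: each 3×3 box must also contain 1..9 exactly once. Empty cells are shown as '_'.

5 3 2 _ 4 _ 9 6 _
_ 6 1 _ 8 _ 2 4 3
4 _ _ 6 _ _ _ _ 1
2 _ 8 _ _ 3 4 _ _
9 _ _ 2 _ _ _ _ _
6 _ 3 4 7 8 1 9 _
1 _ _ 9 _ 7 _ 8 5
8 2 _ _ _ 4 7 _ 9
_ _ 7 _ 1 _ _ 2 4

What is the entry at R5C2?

R1C6 = 1: row 1 has {2,3,4,5,6,9}; col 6 has {3,4,7,8}; box has {4,6,8} → only 1 remains.
R2C1 = 7: row 2 has {1,2,3,4,6,8}; col 1 has {1,2,4,5,6,8,9}; box has {1,2,3,4,5,6} → only 7 remains.
R2C4 = 5: row 2 has {1,2,3,4,6,7,8}; col 4 has {2,4,6,9}; box has {1,4,6,8} → only 5 remains.
R2C6 = 9: row 2 has {1,2,3,4,5,6,7,8}; col 6 has {1,3,4,7,8}; box has {1,4,5,6,8} → only 9 remains.
R3C3 = 9: row 3 has {1,4,6}; col 3 has {1,2,3,7,8}; box has {1,2,3,4,5,6,7} → only 9 remains.
R3C6 = 2: row 3 has {1,4,6,9}; col 6 has {1,3,4,7,8,9}; box has {1,4,5,6,8,9} → only 2 remains.
R4C4 = 1: row 4 has {2,3,4,8}; col 4 has {2,4,5,6,9}; box has {2,3,4,7,8} → only 1 remains.
R6C2 = 5: row 6 has {1,3,4,6,7,8,9}; col 2 has {2,3,6}; box has {2,3,6,8,9} → only 5 remains.
R6C9 = 2: row 6 has {1,3,4,5,6,7,8,9}; col 9 has {1,3,4,5,9}; box has {1,4,9} → only 2 remains.
R7C2 = 4: row 7 has {1,5,7,8,9}; col 2 has {2,3,5,6}; box has {1,2,7,8} → only 4 remains.
R7C3 = 6: row 7 has {1,4,5,7,8,9}; col 3 has {1,2,3,7,8,9}; box has {1,2,4,7,8} → only 6 remains.
R7C7 = 3: row 7 has {1,4,5,6,7,8,9}; col 7 has {1,2,4,7,9}; box has {2,4,5,7,8,9} → only 3 remains.
R8C3 = 5: row 8 has {2,4,7,8,9}; col 3 has {1,2,3,6,7,8,9}; box has {1,2,4,6,7,8} → only 5 remains.
R8C4 = 3: row 8 has {2,4,5,7,8,9}; col 4 has {1,2,4,5,6,9}; box has {1,4,7,9} → only 3 remains.
R8C5 = 6: row 8 has {2,3,4,5,7,8,9}; col 5 has {1,4,7,8}; box has {1,3,4,7,9} → only 6 remains.
R8C8 = 1: row 8 has {2,3,4,5,6,7,8,9}; col 8 has {2,4,6,8,9}; box has {2,3,4,5,7,8,9} → only 1 remains.
R9C1 = 3: row 9 has {1,2,4,7}; col 1 has {1,2,4,5,6,7,8,9}; box has {1,2,4,5,6,7,8} → only 3 remains.
R9C2 = 9: row 9 has {1,2,3,4,7}; col 2 has {2,3,4,5,6}; box has {1,2,3,4,5,6,7,8} → only 9 remains.
R9C4 = 8: row 9 has {1,2,3,4,7,9}; col 4 has {1,2,3,4,5,6,9}; box has {1,3,4,6,7,9} → only 8 remains.
R9C6 = 5: row 9 has {1,2,3,4,7,8,9}; col 6 has {1,2,3,4,7,8,9}; box has {1,3,4,6,7,8,9} → only 5 remains.
R9C7 = 6: row 9 has {1,2,3,4,5,7,8,9}; col 7 has {1,2,3,4,7,9}; box has {1,2,3,4,5,7,8,9} → only 6 remains.
R1C4 = 7: row 1 has {1,2,3,4,5,6,9}; col 4 has {1,2,3,4,5,6,8,9}; box has {1,2,4,5,6,8,9} → only 7 remains.
R1C9 = 8: row 1 has {1,2,3,4,5,6,7,9}; col 9 has {1,2,3,4,5,9}; box has {1,2,3,4,6,9} → only 8 remains.
R3C2 = 8: row 3 has {1,2,4,6,9}; col 2 has {2,3,4,5,6,9}; box has {1,2,3,4,5,6,7,9} → only 8 remains.
R3C5 = 3: row 3 has {1,2,4,6,8,9}; col 5 has {1,4,6,7,8}; box has {1,2,4,5,6,7,8,9} → only 3 remains.
R3C7 = 5: row 3 has {1,2,3,4,6,8,9}; col 7 has {1,2,3,4,6,7,9}; box has {1,2,3,4,6,8,9} → only 5 remains.
R3C8 = 7: row 3 has {1,2,3,4,5,6,8,9}; col 8 has {1,2,4,6,8,9}; box has {1,2,3,4,5,6,8,9} → only 7 remains.
R4C2 = 7: row 4 has {1,2,3,4,8}; col 2 has {2,3,4,5,6,8,9}; box has {2,3,5,6,8,9} → only 7 remains.
R4C8 = 5: row 4 has {1,2,3,4,7,8}; col 8 has {1,2,4,6,7,8,9}; box has {1,2,4,9} → only 5 remains.
R4C9 = 6: row 4 has {1,2,3,4,5,7,8}; col 9 has {1,2,3,4,5,8,9}; box has {1,2,4,5,9} → only 6 remains.
R5C2 = 1: row 5 has {2,9}; col 2 has {2,3,4,5,6,7,8,9}; box has {2,3,5,6,7,8,9} → only 1 remains.

1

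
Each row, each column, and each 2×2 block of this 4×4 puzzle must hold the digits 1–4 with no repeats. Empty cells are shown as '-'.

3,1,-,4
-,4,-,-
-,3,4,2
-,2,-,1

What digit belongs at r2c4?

r1c3 = 2: row 1 has {1,3,4}; col 3 has {4}; box has {4} → only 2 remains.
r2c1 = 2: row 2 has {4}; col 1 has {3}; box has {1,3,4} → only 2 remains.
r2c4 = 3: row 2 has {2,4}; col 4 has {1,2,4}; box has {2,4} → only 3 remains.

3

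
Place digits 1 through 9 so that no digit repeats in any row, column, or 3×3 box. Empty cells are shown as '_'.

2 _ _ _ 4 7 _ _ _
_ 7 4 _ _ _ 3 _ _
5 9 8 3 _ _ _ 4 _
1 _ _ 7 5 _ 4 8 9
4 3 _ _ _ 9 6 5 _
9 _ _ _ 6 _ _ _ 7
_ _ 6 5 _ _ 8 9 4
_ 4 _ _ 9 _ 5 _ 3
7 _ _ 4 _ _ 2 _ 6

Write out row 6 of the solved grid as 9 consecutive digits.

985264137

r2c1 = 6: row 2 has {3,4,7}; col 1 has {1,2,4,5,7,9}; box has {2,4,5,7,8,9} → only 6 remains.
r4c3 = 2: row 4 has {1,4,5,7,8,9}; col 3 has {4,6,8}; box has {1,3,4,9} → only 2 remains.
r4c6 = 3: row 4 has {1,2,4,5,7,8,9}; col 6 has {7,9}; box has {5,6,7,9} → only 3 remains.
r5c3 = 7: row 5 has {3,4,5,6,9}; col 3 has {2,4,6,8}; box has {1,2,3,4,9} → only 7 remains.
r6c3 = 5: row 6 has {6,7,9}; col 3 has {2,4,6,7,8}; box has {1,2,3,4,7,9} → only 5 remains.
r6c7 = 1: row 6 has {5,6,7,9}; col 7 has {2,3,4,5,6,8}; box has {4,5,6,7,8,9} → only 1 remains.
r7c1 = 3: row 7 has {4,5,6,8,9}; col 1 has {1,2,4,5,6,7,9}; box has {4,6,7} → only 3 remains.
r8c1 = 8: row 8 has {3,4,5,9}; col 1 has {1,2,3,4,5,6,7,9}; box has {3,4,6,7} → only 8 remains.
r8c3 = 1: row 8 has {3,4,5,8,9}; col 3 has {2,4,5,6,7,8}; box has {3,4,6,7,8} → only 1 remains.
r8c8 = 7: row 8 has {1,3,4,5,8,9}; col 8 has {4,5,8,9}; box has {2,3,4,5,6,8,9} → only 7 remains.
r9c2 = 5: row 9 has {2,4,6,7}; col 2 has {3,4,7,9}; box has {1,3,4,6,7,8} → only 5 remains.
r9c3 = 9: row 9 has {2,4,5,6,7}; col 3 has {1,2,4,5,6,7,8}; box has {1,3,4,5,6,7,8} → only 9 remains.
r9c8 = 1: row 9 has {2,4,5,6,7,9}; col 8 has {4,5,7,8,9}; box has {2,3,4,5,6,7,8,9} → only 1 remains.
r1c2 = 1: row 1 has {2,4,7}; col 2 has {3,4,5,7,9}; box has {2,4,5,6,7,8,9} → only 1 remains.
r1c3 = 3: row 1 has {1,2,4,7}; col 3 has {1,2,4,5,6,7,8,9}; box has {1,2,4,5,6,7,8,9} → only 3 remains.
r1c7 = 9: row 1 has {1,2,3,4,7}; col 7 has {1,2,3,4,5,6,8}; box has {3,4} → only 9 remains.
r1c8 = 6: row 1 has {1,2,3,4,7,9}; col 8 has {1,4,5,7,8,9}; box has {3,4,9} → only 6 remains.
r2c8 = 2: row 2 has {3,4,6,7}; col 8 has {1,4,5,6,7,8,9}; box has {3,4,6,9} → only 2 remains.
r3c7 = 7: row 3 has {3,4,5,8,9}; col 7 has {1,2,3,4,5,6,8,9}; box has {2,3,4,6,9} → only 7 remains.
r3c9 = 1: row 3 has {3,4,5,7,8,9}; col 9 has {3,4,6,7,9}; box has {2,3,4,6,7,9} → only 1 remains.
r4c2 = 6: row 4 has {1,2,3,4,5,7,8,9}; col 2 has {1,3,4,5,7,9}; box has {1,2,3,4,5,7,9} → only 6 remains.
r5c9 = 2: row 5 has {3,4,5,6,7,9}; col 9 has {1,3,4,6,7,9}; box has {1,4,5,6,7,8,9} → only 2 remains.
r6c2 = 8: row 6 has {1,5,6,7,9}; col 2 has {1,3,4,5,6,7,9}; box has {1,2,3,4,5,6,7,9} → only 8 remains.
r6c4 = 2: row 6 has {1,5,6,7,8,9}; col 4 has {3,4,5,7}; box has {3,5,6,7,9} → only 2 remains.
r6c6 = 4: row 6 has {1,2,5,6,7,8,9}; col 6 has {3,7,9}; box has {2,3,5,6,7,9} → only 4 remains.
r6c8 = 3: row 6 has {1,2,4,5,6,7,8,9}; col 8 has {1,2,4,5,6,7,8,9}; box has {1,2,4,5,6,7,8,9} → only 3 remains.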